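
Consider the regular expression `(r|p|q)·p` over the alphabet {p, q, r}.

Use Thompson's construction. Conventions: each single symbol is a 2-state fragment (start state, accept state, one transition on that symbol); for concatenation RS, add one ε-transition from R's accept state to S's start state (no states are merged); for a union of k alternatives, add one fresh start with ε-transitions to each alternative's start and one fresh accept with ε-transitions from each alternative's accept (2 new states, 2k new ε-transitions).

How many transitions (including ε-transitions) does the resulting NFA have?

Building bottom-up:
Each of the 4 symbol leaves contributes 1 transition (1 symbol, 0 ε).
  r|p|q → 9 transitions (3 symbol, 6 ε)
  (r|p|q)·p → 11 transitions (4 symbol, 7 ε)

11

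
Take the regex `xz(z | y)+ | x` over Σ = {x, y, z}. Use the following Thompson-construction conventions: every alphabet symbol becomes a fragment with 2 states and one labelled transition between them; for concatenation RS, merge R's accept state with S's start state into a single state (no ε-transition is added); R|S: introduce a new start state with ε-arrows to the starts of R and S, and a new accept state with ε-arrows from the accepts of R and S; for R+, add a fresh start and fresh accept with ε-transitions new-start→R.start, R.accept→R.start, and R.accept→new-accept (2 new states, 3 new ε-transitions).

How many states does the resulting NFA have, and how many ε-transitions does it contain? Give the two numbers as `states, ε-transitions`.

Building bottom-up:
Each of the 5 symbol leaves contributes 2 states and 0 ε-transitions.
  z | y — 6 states, 4 ε-transitions
  (z | y)+ — 8 states, 7 ε-transitions
  xz(z | y)+ — 10 states, 7 ε-transitions
  xz(z | y)+ | x — 14 states, 11 ε-transitions

14, 11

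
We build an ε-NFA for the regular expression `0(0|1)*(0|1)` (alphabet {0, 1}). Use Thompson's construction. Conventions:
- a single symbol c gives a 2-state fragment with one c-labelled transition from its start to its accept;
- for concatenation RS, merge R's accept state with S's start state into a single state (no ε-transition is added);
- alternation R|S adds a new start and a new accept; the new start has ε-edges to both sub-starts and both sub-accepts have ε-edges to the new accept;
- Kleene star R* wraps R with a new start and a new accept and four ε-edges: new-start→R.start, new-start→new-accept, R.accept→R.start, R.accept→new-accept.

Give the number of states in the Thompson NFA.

14

By structural recursion:
Each of the 5 symbol leaves contributes a 2-state fragment.
  0|1 : 6 states
  (0|1)* : 8 states
  0|1 : 6 states
  0(0|1)*(0|1) : 14 states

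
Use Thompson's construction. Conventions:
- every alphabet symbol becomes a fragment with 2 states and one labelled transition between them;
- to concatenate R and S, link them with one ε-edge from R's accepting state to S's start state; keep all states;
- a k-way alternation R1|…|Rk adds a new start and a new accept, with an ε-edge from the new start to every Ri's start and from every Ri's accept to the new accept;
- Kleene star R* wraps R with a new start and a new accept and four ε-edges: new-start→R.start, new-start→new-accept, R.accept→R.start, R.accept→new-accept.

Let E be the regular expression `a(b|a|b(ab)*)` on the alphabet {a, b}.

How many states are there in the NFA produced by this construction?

16

Per subexpression:
Each of the 6 symbol leaves contributes a 2-state fragment.
  ab : 4 states
  (ab)* : 6 states
  b(ab)* : 8 states
  b|a|b(ab)* : 14 states
  a(b|a|b(ab)*) : 16 states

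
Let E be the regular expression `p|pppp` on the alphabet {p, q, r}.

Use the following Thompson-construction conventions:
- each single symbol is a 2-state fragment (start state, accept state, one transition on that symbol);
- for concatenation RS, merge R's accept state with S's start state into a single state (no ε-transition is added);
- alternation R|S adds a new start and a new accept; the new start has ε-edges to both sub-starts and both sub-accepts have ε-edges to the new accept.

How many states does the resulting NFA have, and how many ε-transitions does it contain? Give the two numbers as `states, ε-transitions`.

9, 4

Per subexpression:
Each of the 5 symbol leaves contributes 2 states and 0 ε-transitions.
  pppp — 5 states, 0 ε-transitions
  p|pppp — 9 states, 4 ε-transitions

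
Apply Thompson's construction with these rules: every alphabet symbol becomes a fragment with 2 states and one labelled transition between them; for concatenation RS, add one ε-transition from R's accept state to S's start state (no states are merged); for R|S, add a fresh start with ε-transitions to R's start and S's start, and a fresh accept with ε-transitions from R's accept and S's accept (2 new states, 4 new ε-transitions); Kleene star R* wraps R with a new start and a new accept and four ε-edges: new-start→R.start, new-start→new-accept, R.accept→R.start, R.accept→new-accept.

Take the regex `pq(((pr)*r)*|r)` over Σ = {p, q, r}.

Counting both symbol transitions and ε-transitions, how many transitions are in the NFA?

22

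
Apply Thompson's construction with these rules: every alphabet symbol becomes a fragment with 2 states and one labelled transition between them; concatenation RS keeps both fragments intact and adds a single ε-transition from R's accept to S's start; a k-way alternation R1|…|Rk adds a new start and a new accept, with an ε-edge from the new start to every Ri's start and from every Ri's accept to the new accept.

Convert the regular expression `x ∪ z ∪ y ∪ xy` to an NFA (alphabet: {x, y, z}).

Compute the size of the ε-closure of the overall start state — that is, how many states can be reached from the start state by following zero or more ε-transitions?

5

Work bottom-up. For each fragment F, track |ε-closure(F.start)| and whether F's accept lies in that closure (i.e. whether F accepts ε). A single-symbol fragment has closure size 1 and does not accept ε.
  xy : same as the first factor's closure: |closure| = 1
  x ∪ z ∪ y ∪ xy : |closure| = 1 + 1 + 1 + 1 + 1 = 5 (the new accept is not ε-reachable since no branch accepts ε)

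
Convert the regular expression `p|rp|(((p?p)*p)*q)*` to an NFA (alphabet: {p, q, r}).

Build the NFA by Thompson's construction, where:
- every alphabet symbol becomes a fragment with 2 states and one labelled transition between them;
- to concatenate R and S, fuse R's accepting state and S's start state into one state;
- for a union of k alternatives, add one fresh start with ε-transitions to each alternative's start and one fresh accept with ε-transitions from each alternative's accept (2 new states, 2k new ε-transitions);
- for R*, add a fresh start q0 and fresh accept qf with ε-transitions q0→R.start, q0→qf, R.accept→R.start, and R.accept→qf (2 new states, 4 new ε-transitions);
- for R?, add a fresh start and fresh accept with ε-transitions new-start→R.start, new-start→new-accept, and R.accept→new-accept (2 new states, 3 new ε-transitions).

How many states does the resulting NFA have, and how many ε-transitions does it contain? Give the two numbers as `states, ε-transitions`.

20, 21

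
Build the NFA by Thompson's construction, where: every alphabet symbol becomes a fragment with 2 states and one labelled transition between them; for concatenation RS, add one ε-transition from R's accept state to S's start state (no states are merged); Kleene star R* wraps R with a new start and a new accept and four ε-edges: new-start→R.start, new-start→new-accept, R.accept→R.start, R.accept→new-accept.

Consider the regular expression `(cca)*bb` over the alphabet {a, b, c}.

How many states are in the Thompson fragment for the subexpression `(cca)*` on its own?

Fragment for `(cca)*`:
Each of the 3 symbol leaves contributes a 2-state fragment.
  cca : 6 states
  (cca)* : 8 states

8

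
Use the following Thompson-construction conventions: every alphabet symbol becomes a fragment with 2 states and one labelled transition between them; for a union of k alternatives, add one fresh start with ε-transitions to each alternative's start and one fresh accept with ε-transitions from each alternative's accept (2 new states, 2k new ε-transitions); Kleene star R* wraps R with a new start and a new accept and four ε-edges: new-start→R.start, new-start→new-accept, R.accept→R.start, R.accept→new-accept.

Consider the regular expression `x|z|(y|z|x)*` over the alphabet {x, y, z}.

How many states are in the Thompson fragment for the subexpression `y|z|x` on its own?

Fragment for `y|z|x`:
Each of the 3 symbol leaves contributes a 2-state fragment.
  y|z|x → 8 states

8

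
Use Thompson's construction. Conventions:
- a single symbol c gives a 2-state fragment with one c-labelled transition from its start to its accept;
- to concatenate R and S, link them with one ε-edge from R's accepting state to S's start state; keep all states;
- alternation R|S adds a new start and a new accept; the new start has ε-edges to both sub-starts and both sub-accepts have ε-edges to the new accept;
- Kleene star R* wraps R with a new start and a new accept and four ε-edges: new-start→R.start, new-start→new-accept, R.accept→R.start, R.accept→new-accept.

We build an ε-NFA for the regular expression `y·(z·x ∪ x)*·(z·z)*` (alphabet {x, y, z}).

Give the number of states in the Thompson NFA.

18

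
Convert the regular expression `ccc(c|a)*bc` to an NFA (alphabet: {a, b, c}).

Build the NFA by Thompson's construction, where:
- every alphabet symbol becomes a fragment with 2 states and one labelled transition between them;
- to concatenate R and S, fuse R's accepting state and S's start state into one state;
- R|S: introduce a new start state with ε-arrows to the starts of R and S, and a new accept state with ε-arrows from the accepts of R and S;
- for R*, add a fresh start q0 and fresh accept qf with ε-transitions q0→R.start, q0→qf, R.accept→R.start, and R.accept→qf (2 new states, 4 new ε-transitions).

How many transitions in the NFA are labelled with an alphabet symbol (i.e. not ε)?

7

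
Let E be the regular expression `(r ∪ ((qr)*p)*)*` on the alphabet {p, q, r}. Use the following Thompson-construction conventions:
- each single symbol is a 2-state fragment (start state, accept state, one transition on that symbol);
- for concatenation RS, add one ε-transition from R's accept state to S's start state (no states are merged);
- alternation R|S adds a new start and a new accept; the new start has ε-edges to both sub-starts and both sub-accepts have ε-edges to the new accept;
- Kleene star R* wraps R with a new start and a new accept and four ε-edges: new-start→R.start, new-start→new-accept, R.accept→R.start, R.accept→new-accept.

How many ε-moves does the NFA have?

Per subexpression:
Each of the 4 symbol leaves contributes 0 ε-transitions.
  qr : 1 ε-transition
  (qr)* : 5 ε-transitions
  (qr)*p : 6 ε-transitions
  ((qr)*p)* : 10 ε-transitions
  r ∪ ((qr)*p)* : 14 ε-transitions
  (r ∪ ((qr)*p)*)* : 18 ε-transitions

18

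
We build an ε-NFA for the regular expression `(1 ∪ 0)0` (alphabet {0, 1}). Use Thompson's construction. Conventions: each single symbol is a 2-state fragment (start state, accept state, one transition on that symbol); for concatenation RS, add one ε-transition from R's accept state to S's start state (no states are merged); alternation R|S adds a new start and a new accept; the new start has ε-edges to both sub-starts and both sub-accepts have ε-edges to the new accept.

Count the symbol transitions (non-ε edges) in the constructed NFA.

3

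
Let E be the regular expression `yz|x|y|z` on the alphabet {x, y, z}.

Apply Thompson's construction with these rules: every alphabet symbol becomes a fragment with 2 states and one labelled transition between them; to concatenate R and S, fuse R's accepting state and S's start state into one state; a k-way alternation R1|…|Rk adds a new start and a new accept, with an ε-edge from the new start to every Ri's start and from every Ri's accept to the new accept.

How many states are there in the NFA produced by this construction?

Recursing over subexpressions:
Each of the 5 symbol leaves contributes a 2-state fragment.
  yz — 3 states
  yz|x|y|z — 11 states

11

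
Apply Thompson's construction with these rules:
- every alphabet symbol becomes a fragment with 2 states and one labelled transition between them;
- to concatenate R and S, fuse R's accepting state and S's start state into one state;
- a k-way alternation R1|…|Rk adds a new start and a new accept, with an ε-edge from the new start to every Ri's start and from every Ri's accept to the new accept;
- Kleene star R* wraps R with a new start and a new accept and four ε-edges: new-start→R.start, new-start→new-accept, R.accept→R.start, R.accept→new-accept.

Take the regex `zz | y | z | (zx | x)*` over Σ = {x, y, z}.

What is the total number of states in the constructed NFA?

18

Bottom-up over the parse tree:
Each of the 7 symbol leaves contributes a 2-state fragment.
  zz → 3 states
  zx → 3 states
  zx | x → 7 states
  (zx | x)* → 9 states
  zz | y | z | (zx | x)* → 18 states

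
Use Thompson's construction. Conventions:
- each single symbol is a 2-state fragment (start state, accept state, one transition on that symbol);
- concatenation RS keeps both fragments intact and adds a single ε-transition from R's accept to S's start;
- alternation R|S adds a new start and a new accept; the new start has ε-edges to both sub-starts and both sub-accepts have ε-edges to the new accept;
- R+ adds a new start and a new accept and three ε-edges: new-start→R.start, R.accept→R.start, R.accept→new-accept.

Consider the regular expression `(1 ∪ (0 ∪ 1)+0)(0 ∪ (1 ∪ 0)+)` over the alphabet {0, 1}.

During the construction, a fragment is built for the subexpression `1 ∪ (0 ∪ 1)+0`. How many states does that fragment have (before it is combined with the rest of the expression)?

Fragment for `1 ∪ (0 ∪ 1)+0`:
Each of the 4 symbol leaves contributes a 2-state fragment.
  0 ∪ 1 = 6 states
  (0 ∪ 1)+ = 8 states
  (0 ∪ 1)+0 = 10 states
  1 ∪ (0 ∪ 1)+0 = 14 states

14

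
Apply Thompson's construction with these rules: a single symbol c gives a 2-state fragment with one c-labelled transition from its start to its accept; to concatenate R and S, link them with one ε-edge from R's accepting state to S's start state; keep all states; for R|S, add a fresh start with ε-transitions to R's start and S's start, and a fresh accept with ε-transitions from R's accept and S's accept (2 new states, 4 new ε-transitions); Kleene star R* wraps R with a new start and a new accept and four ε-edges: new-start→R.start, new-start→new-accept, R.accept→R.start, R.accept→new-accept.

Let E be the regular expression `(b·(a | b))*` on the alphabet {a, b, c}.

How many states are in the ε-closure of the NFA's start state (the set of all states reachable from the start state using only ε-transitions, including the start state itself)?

3

Compute the ε-closure size of each fragment's start state recursively; a symbol fragment's start has no outgoing ε-edge, so its closure is just itself (size 1).
  a | b : |ε-closure| = 1 + 1 + 1 = 3 (the new accept is not ε-reachable since no branch accepts ε)
  b·(a | b) : same as the first factor's closure: |ε-closure| = 1
  (b·(a | b))* : the star's fresh start ε-reaches both the body's start and the fresh accept: |ε-closure| = 2 + 1 = 3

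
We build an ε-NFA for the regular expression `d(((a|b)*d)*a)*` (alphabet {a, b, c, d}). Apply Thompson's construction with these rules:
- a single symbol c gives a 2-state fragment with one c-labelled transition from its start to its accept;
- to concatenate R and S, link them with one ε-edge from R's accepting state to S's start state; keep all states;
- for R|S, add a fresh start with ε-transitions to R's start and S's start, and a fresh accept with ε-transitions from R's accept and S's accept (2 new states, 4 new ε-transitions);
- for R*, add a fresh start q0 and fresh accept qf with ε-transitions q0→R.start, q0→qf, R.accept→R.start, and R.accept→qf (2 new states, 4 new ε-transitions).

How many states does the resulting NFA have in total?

18

By structural recursion:
Each of the 5 symbol leaves contributes a 2-state fragment.
  a|b : 6 states
  (a|b)* : 8 states
  (a|b)*d : 10 states
  ((a|b)*d)* : 12 states
  ((a|b)*d)*a : 14 states
  (((a|b)*d)*a)* : 16 states
  d(((a|b)*d)*a)* : 18 states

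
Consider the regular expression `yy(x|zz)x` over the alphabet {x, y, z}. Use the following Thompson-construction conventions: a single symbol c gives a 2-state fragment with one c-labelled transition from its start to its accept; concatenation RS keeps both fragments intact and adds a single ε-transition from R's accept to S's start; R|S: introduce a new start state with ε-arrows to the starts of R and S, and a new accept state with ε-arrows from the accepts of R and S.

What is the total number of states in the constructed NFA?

Recursing over subexpressions:
Each of the 6 symbol leaves contributes a 2-state fragment.
  zz : 4 states
  x|zz : 8 states
  yy(x|zz)x : 14 states

14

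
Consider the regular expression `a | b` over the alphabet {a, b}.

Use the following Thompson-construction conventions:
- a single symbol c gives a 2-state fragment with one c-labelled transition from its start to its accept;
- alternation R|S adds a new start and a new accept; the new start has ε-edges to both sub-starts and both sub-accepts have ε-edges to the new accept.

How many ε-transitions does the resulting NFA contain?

Building bottom-up:
Each of the 2 symbol leaves contributes 0 ε-transitions.
  a | b → 4 ε-transitions

4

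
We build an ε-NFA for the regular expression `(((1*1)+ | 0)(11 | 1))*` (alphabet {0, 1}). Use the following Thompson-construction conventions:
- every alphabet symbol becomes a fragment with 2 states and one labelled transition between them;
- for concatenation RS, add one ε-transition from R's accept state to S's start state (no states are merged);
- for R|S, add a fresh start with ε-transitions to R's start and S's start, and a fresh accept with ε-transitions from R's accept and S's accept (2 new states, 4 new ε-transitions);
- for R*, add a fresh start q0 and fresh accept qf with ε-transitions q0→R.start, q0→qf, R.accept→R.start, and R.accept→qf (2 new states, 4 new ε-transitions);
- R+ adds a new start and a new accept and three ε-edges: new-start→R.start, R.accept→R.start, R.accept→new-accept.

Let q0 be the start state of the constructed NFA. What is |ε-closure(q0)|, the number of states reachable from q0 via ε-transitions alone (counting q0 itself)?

9

Work bottom-up. For each fragment F, track |ε-closure(F.start)| and whether F's accept lies in that closure (i.e. whether F accepts ε). A single-symbol fragment has closure size 1 and does not accept ε.
  1* — the star's fresh start ε-reaches both the body's start and the fresh accept: C = 2 + 1 = 3
  1*1 — the left operand accepts ε, so the closure extends into the next operand (via the concat ε-link); C = 3 + 1 = 4
  (1*1)+ — C = 1 + 4 = 5 (the body doesn't accept ε, so the new accept is not reached)
  (1*1)+ | 0 — C = 1 + 5 + 1 = 7 (the new accept is not ε-reachable since no branch accepts ε)
  11 — C equals the left operand's closure size = 1 (its accept is not ε-reachable, so the closure stops there)
  11 | 1 — new start ε-reaches every alternative's start; none of them accept ε, so the new accept is not reached: C = 1 + 1 + 1 = 3
  ((1*1)+ | 0)(11 | 1) — C equals the left operand's closure size = 7 (its accept is not ε-reachable, so the closure stops there)
  (((1*1)+ | 0)(11 | 1))* — the star's fresh start ε-reaches both the body's start and the fresh accept: C = 2 + 7 = 9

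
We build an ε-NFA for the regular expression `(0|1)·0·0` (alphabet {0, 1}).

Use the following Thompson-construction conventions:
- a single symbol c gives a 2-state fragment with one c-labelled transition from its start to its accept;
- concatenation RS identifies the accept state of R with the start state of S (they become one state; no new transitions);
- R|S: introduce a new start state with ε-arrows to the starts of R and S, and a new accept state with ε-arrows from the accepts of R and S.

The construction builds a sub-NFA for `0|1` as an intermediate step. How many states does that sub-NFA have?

Fragment for `0|1`:
Each of the 2 symbol leaves contributes a 2-state fragment.
  0|1 : 6 states

6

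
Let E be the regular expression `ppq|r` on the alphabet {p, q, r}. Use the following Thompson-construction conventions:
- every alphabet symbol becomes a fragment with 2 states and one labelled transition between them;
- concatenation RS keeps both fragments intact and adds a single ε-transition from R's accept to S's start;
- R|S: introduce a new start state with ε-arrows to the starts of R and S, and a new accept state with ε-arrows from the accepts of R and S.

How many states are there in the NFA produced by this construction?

Bottom-up over the parse tree:
Each of the 4 symbol leaves contributes a 2-state fragment.
  ppq — 6 states
  ppq|r — 10 states

10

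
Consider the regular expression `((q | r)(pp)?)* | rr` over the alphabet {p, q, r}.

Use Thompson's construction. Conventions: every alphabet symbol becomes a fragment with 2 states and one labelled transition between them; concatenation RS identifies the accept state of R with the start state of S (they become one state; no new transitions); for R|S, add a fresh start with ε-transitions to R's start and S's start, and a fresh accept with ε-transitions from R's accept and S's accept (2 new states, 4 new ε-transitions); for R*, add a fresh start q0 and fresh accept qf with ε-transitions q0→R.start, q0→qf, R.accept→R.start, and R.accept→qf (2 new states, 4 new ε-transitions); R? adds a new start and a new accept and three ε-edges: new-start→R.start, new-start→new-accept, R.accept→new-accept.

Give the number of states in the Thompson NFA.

Building bottom-up:
Each of the 6 symbol leaves contributes a 2-state fragment.
  q | r — 6 states
  pp — 3 states
  (pp)? — 5 states
  (q | r)(pp)? — 10 states
  ((q | r)(pp)?)* — 12 states
  rr — 3 states
  ((q | r)(pp)?)* | rr — 17 states

17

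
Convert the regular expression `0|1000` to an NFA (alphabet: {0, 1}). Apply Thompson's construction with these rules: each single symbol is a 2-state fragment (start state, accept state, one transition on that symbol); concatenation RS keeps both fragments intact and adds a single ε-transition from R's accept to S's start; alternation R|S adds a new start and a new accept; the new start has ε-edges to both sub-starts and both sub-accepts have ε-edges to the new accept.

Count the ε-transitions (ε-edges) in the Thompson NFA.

By structural recursion:
Each of the 5 symbol leaves contributes 0 ε-transitions.
  1000 : 3 ε-transitions
  0|1000 : 7 ε-transitions

7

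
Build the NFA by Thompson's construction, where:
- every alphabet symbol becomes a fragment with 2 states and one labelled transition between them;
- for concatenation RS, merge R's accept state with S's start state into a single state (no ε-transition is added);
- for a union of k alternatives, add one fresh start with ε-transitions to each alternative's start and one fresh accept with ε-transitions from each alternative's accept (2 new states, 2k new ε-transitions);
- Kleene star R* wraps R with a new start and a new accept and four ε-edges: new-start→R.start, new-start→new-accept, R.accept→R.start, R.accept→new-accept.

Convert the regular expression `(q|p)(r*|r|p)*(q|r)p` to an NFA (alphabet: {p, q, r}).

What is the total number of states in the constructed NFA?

Bottom-up over the parse tree:
Each of the 8 symbol leaves contributes a 2-state fragment.
  q|p : 6 states
  r* : 4 states
  r*|r|p : 10 states
  (r*|r|p)* : 12 states
  q|r : 6 states
  (q|p)(r*|r|p)*(q|r)p : 23 states

23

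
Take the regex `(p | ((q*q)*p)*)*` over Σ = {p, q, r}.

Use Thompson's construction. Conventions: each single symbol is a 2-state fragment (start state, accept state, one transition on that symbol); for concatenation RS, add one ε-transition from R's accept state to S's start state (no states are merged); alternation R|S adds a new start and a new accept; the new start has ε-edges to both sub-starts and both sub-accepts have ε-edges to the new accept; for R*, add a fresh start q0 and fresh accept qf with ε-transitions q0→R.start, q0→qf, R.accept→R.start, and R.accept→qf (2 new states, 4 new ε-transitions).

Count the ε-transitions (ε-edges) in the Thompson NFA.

22

By structural recursion:
Each of the 4 symbol leaves contributes 0 ε-transitions.
  q* → 4 ε-transitions
  q*q → 5 ε-transitions
  (q*q)* → 9 ε-transitions
  (q*q)*p → 10 ε-transitions
  ((q*q)*p)* → 14 ε-transitions
  p | ((q*q)*p)* → 18 ε-transitions
  (p | ((q*q)*p)*)* → 22 ε-transitions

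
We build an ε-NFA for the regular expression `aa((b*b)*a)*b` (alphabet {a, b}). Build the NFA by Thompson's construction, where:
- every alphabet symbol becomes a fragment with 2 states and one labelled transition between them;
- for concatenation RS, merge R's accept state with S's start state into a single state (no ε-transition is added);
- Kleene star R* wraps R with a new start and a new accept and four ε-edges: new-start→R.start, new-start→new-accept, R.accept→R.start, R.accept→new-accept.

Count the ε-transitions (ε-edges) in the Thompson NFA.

12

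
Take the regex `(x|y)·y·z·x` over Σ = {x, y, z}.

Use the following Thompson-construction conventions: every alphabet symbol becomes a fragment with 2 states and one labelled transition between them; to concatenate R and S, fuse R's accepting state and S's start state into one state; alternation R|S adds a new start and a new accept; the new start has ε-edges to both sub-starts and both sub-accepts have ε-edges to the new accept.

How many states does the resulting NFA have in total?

9

Per subexpression:
Each of the 5 symbol leaves contributes a 2-state fragment.
  x|y : 6 states
  (x|y)·y·z·x : 9 states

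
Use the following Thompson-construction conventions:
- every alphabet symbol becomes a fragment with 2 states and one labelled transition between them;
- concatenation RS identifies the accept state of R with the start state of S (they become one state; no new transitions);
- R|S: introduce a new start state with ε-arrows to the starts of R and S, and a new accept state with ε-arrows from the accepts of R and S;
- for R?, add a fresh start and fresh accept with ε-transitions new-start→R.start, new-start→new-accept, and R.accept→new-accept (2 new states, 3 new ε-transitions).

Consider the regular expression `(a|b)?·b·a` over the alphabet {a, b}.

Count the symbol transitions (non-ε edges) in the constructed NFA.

4

By structural recursion:
Each of the 4 symbol leaves contributes exactly 1 symbol transition.
  a|b — 2 symbol transitions
  (a|b)? — 2 symbol transitions
  (a|b)?·b·a — 4 symbol transitions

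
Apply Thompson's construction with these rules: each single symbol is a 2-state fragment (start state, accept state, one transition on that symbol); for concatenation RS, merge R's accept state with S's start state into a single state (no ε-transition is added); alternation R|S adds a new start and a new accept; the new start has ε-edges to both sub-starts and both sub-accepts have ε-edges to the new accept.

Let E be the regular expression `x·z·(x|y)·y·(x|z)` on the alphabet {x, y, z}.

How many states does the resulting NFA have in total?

Per subexpression:
Each of the 7 symbol leaves contributes a 2-state fragment.
  x|y → 6 states
  x|z → 6 states
  x·z·(x|y)·y·(x|z) → 14 states

14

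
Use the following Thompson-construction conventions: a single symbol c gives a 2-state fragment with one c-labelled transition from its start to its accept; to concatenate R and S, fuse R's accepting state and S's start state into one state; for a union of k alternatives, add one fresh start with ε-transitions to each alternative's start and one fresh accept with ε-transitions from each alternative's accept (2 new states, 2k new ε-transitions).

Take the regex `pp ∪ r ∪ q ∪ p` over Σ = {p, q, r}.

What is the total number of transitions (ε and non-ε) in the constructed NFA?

Per subexpression:
Each of the 5 symbol leaves contributes 1 transition (1 symbol, 0 ε).
  pp → 2 transitions (2 symbol, 0 ε)
  pp ∪ r ∪ q ∪ p → 13 transitions (5 symbol, 8 ε)

13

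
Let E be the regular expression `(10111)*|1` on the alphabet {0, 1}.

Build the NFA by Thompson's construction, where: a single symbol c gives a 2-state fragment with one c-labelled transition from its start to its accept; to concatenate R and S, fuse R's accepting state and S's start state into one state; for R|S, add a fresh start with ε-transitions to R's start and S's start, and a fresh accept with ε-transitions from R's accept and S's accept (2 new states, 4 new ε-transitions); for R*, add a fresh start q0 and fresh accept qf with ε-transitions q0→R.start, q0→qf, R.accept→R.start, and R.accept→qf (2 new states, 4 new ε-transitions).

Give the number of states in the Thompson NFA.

12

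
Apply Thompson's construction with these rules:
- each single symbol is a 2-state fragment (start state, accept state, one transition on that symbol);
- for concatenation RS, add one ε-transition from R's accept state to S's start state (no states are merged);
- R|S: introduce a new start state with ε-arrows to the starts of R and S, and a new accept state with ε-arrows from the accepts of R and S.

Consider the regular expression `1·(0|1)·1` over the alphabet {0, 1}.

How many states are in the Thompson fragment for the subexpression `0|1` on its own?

6

Fragment for `0|1`:
Each of the 2 symbol leaves contributes a 2-state fragment.
  0|1 : 6 states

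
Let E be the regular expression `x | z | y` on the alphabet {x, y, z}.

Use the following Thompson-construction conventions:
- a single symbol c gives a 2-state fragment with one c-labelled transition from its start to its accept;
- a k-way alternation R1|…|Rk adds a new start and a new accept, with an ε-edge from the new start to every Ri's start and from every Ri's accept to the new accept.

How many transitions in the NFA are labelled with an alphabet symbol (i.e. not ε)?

3

Building bottom-up:
Each of the 3 symbol leaves contributes exactly 1 symbol transition.
  x | z | y = 3 symbol transitions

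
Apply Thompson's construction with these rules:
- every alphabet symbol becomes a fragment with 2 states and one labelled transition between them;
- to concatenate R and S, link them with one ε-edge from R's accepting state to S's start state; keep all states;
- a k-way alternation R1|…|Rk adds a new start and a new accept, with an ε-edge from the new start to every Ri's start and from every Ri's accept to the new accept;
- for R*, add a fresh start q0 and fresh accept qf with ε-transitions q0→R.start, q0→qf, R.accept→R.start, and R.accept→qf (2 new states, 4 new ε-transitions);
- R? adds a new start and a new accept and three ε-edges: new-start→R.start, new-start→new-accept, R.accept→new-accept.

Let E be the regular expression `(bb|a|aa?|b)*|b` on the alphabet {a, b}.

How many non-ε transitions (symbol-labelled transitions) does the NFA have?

Building bottom-up:
Each of the 7 symbol leaves contributes exactly 1 symbol transition.
  bb = 2 symbol transitions
  a? = 1 symbol transition
  aa? = 2 symbol transitions
  bb|a|aa?|b = 6 symbol transitions
  (bb|a|aa?|b)* = 6 symbol transitions
  (bb|a|aa?|b)*|b = 7 symbol transitions

7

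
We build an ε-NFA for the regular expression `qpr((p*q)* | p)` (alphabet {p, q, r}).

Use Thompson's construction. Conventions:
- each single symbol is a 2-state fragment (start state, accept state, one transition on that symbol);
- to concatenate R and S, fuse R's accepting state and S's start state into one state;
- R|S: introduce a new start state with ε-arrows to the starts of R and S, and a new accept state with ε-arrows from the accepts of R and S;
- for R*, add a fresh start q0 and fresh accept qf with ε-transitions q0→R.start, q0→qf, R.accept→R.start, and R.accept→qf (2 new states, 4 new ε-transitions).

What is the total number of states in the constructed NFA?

By structural recursion:
Each of the 6 symbol leaves contributes a 2-state fragment.
  p* → 4 states
  p*q → 5 states
  (p*q)* → 7 states
  (p*q)* | p → 11 states
  qpr((p*q)* | p) → 14 states

14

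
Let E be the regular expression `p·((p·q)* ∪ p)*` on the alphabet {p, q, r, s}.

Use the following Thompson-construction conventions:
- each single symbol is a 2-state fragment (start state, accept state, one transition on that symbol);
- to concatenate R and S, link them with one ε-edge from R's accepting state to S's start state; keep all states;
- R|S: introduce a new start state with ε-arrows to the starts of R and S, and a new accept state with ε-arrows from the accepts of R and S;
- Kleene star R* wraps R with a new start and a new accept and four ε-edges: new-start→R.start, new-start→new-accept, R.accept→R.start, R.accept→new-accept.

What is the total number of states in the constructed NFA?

14

Per subexpression:
Each of the 4 symbol leaves contributes a 2-state fragment.
  p·q = 4 states
  (p·q)* = 6 states
  (p·q)* ∪ p = 10 states
  ((p·q)* ∪ p)* = 12 states
  p·((p·q)* ∪ p)* = 14 states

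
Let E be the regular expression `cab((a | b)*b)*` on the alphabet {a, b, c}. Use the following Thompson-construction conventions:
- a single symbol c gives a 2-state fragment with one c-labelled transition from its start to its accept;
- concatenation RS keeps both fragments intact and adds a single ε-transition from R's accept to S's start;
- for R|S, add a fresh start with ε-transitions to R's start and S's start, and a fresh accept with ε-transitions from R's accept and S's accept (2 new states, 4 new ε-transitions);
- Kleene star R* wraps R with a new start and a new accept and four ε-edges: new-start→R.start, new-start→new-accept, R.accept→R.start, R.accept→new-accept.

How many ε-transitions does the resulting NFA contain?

Per subexpression:
Each of the 6 symbol leaves contributes 0 ε-transitions.
  a | b : 4 ε-transitions
  (a | b)* : 8 ε-transitions
  (a | b)*b : 9 ε-transitions
  ((a | b)*b)* : 13 ε-transitions
  cab((a | b)*b)* : 16 ε-transitions

16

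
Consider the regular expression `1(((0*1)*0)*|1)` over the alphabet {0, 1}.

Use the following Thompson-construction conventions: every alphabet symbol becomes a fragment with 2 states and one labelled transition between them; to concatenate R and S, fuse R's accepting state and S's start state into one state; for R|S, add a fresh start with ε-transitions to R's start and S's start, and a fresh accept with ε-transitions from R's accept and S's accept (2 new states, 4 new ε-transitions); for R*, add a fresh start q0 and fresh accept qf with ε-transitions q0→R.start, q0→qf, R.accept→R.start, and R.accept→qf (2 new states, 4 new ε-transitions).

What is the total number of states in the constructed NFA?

Per subexpression:
Each of the 5 symbol leaves contributes a 2-state fragment.
  0* : 4 states
  0*1 : 5 states
  (0*1)* : 7 states
  (0*1)*0 : 8 states
  ((0*1)*0)* : 10 states
  ((0*1)*0)*|1 : 14 states
  1(((0*1)*0)*|1) : 15 states

15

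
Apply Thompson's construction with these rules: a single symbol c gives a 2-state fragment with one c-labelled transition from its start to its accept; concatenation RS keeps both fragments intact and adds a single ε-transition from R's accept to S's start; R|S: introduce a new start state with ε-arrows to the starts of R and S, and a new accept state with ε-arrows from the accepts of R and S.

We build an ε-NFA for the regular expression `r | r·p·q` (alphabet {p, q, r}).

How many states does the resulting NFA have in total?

10

Building bottom-up:
Each of the 4 symbol leaves contributes a 2-state fragment.
  r·p·q = 6 states
  r | r·p·q = 10 states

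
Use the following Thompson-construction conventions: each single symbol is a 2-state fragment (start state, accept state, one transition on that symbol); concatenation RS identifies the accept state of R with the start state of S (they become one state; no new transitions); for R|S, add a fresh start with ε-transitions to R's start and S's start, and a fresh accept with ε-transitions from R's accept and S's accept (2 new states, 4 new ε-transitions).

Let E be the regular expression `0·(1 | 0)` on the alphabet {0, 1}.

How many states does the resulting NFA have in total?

7

By structural recursion:
Each of the 3 symbol leaves contributes a 2-state fragment.
  1 | 0 = 6 states
  0·(1 | 0) = 7 states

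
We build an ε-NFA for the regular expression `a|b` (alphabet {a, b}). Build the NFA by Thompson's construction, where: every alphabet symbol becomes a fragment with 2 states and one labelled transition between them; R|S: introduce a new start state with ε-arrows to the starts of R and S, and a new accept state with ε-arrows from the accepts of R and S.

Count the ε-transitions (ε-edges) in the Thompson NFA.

Recursing over subexpressions:
Each of the 2 symbol leaves contributes 0 ε-transitions.
  a|b : 4 ε-transitions

4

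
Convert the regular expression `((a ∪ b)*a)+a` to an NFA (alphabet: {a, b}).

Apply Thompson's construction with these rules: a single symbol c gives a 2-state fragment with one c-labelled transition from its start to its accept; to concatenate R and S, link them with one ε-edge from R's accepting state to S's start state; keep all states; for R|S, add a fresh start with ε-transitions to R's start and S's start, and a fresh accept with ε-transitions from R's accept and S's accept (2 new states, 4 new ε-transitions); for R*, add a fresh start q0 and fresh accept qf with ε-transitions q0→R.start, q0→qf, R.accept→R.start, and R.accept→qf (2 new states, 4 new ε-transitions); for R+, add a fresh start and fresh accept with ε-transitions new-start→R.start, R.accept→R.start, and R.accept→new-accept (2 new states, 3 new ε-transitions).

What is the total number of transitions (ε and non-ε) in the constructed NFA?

Recursing over subexpressions:
Each of the 4 symbol leaves contributes 1 transition (1 symbol, 0 ε).
  a ∪ b — 6 transitions (2 symbol, 4 ε)
  (a ∪ b)* — 10 transitions (2 symbol, 8 ε)
  (a ∪ b)*a — 12 transitions (3 symbol, 9 ε)
  ((a ∪ b)*a)+ — 15 transitions (3 symbol, 12 ε)
  ((a ∪ b)*a)+a — 17 transitions (4 symbol, 13 ε)

17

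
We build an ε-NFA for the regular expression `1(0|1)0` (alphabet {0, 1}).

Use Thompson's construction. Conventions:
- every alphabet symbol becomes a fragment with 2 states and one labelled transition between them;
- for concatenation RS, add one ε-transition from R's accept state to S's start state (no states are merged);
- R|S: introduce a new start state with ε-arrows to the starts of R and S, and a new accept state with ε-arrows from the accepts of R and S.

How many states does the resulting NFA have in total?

Building bottom-up:
Each of the 4 symbol leaves contributes a 2-state fragment.
  0|1 → 6 states
  1(0|1)0 → 10 states

10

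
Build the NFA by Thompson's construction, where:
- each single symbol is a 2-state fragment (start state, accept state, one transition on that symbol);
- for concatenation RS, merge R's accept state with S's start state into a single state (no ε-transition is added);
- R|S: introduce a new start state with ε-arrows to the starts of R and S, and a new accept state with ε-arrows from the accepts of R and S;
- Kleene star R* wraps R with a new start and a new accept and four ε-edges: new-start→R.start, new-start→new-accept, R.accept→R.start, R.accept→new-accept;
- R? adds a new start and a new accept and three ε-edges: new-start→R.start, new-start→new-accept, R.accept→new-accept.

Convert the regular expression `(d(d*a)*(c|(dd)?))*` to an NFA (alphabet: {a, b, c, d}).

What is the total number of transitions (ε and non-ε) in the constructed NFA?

25

Building bottom-up:
Each of the 6 symbol leaves contributes 1 transition (1 symbol, 0 ε).
  d* = 5 transitions (1 symbol, 4 ε)
  d*a = 6 transitions (2 symbol, 4 ε)
  (d*a)* = 10 transitions (2 symbol, 8 ε)
  dd = 2 transitions (2 symbol, 0 ε)
  (dd)? = 5 transitions (2 symbol, 3 ε)
  c|(dd)? = 10 transitions (3 symbol, 7 ε)
  d(d*a)*(c|(dd)?) = 21 transitions (6 symbol, 15 ε)
  (d(d*a)*(c|(dd)?))* = 25 transitions (6 symbol, 19 ε)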